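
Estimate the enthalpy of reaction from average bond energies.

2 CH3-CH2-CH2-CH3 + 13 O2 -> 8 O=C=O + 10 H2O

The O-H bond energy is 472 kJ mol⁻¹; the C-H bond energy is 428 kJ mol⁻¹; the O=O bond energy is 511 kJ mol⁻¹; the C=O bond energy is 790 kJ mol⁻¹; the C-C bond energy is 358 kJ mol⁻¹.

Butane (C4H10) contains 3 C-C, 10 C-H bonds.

ΔH ≈ −4729 kJ

Bonds broken (reactants):
  C-C: 6 × 358 = 2148
  C-H: 20 × 428 = 8560
  O=O: 13 × 511 = 6643
  Σ(broken) = 17351 kJ
Bonds formed (products):
  C=O: 16 × 790 = 12640
  O-H: 20 × 472 = 9440
  Σ(formed) = 22080 kJ
ΔH = Σ(broken) − Σ(formed) = 17351 − 22080 = −4729 kJ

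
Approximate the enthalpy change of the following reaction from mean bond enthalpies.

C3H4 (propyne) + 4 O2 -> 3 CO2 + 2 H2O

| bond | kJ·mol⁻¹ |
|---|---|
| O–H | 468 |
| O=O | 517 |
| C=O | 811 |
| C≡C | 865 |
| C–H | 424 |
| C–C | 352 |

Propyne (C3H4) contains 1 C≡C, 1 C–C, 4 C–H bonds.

ΔH ≈ −1757 kJ

Bonds broken (reactants):
  C≡C: 1 × 865 = 865
  C–C: 1 × 352 = 352
  C–H: 4 × 424 = 1696
  O=O: 4 × 517 = 2068
  Σ(broken) = 4981 kJ
Bonds formed (products):
  C=O: 6 × 811 = 4866
  O–H: 4 × 468 = 1872
  Σ(formed) = 6738 kJ
ΔH = Σ(broken) − Σ(formed) = 4981 − 6738 = −1757 kJ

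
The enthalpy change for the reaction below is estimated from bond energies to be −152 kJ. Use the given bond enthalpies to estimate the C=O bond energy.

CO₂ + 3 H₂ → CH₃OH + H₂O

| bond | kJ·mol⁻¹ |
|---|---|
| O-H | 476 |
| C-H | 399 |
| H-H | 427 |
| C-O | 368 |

D(C=O) ≈ 780 kJ/mol

Let D be the C=O bond energy.
Σ(broken) = 2×D + 3×427 = 1281 + 2D
Σ(formed) = 3×399 + 1×368 + 3×476 = 2993
ΔH = Σ(broken) − Σ(formed) = (1281 + 2D) − (2993) = −1712 + 2D
Setting this equal to −152 kJ gives 2D = 1560, so D = 780 kJ/mol.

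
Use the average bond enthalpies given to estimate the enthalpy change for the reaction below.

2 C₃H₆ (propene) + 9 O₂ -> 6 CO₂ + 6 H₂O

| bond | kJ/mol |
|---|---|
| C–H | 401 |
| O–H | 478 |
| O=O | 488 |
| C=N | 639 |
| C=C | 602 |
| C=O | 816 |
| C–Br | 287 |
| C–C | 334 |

ΔH ≈ −4452 kJ

Bonds broken (reactants):
  C–C: 2 × 334 = 668
  C–H: 12 × 401 = 4812
  C=C: 2 × 602 = 1204
  O=O: 9 × 488 = 4392
  Σ(broken) = 11076 kJ
Bonds formed (products):
  C=O: 12 × 816 = 9792
  O–H: 12 × 478 = 5736
  Σ(formed) = 15528 kJ
ΔH = Σ(broken) − Σ(formed) = 11076 − 15528 = −4452 kJ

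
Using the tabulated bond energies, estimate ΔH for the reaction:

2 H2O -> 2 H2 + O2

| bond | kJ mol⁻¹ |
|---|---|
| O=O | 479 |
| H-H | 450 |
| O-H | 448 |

ΔH ≈ +413 kJ

Bonds broken (reactants):
  O-H: 4 × 448 = 1792
  Σ(broken) = 1792 kJ
Bonds formed (products):
  H-H: 2 × 450 = 900
  O=O: 1 × 479 = 479
  Σ(formed) = 1379 kJ
ΔH = Σ(broken) − Σ(formed) = 1792 − 1379 = +413 kJ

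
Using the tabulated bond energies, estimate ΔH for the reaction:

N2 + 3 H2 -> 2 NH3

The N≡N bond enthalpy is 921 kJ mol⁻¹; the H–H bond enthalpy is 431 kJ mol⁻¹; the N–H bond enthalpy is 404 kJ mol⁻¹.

Bonds broken (reactants):
  H–H: 3 × 431 = 1293
  N≡N: 1 × 921 = 921
  Σ(broken) = 2214 kJ
Bonds formed (products):
  N–H: 6 × 404 = 2424
  Σ(formed) = 2424 kJ
ΔH = Σ(broken) − Σ(formed) = 2214 − 2424 = −210 kJ

ΔH ≈ −210 kJ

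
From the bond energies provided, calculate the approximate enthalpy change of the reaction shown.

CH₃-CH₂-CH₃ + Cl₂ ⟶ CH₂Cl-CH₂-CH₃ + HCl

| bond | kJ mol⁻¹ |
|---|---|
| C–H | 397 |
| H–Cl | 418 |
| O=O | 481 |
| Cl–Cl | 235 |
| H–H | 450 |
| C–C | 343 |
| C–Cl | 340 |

ΔH ≈ −126 kJ

Bonds broken (reactants):
  C–C: 2 × 343 = 686
  C–H: 8 × 397 = 3176
  Cl–Cl: 1 × 235 = 235
  Σ(broken) = 4097 kJ
Bonds formed (products):
  C–C: 2 × 343 = 686
  C–Cl: 1 × 340 = 340
  C–H: 7 × 397 = 2779
  H–Cl: 1 × 418 = 418
  Σ(formed) = 4223 kJ
ΔH = Σ(broken) − Σ(formed) = 4097 − 4223 = −126 kJ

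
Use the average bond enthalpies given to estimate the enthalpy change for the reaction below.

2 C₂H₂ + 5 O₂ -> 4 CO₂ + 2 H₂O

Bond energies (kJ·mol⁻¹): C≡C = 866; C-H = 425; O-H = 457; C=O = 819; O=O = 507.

ΔH ≈ −2413 kJ

Bonds broken (reactants):
  C≡C: 2 × 866 = 1732
  C-H: 4 × 425 = 1700
  O=O: 5 × 507 = 2535
  Σ(broken) = 5967 kJ
Bonds formed (products):
  C=O: 8 × 819 = 6552
  O-H: 4 × 457 = 1828
  Σ(formed) = 8380 kJ
ΔH = Σ(broken) − Σ(formed) = 5967 − 8380 = −2413 kJ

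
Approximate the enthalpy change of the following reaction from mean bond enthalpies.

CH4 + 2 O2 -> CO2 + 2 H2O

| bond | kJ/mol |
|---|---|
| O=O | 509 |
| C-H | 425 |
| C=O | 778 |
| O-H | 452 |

ΔH ≈ −646 kJ

Bonds broken (reactants):
  C-H: 4 × 425 = 1700
  O=O: 2 × 509 = 1018
  Σ(broken) = 2718 kJ
Bonds formed (products):
  C=O: 2 × 778 = 1556
  O-H: 4 × 452 = 1808
  Σ(formed) = 3364 kJ
ΔH = Σ(broken) − Σ(formed) = 2718 − 3364 = −646 kJ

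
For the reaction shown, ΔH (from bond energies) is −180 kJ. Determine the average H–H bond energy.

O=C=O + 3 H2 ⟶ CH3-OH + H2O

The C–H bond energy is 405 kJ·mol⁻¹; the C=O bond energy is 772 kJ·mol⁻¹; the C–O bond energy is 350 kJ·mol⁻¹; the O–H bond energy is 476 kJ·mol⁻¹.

D(H–H) ≈ 423 kJ/mol

Let D be the H–H bond energy.
Σ(broken) = 2×772 + 3×D = 1544 + 3D
Σ(formed) = 3×405 + 1×350 + 3×476 = 2993
ΔH = Σ(broken) − Σ(formed) = (1544 + 3D) − (2993) = −1449 + 3D
Setting this equal to −180 kJ gives 3D = 1269, so D = 423 kJ/mol.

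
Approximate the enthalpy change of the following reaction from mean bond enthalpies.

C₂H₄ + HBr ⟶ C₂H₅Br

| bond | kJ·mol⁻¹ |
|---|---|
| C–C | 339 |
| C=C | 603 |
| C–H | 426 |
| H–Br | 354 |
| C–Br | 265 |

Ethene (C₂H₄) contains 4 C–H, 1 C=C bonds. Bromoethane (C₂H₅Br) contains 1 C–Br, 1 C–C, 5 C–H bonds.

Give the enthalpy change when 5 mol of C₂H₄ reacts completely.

Bonds broken (reactants):
  C–H: 4 × 426 = 1704
  C=C: 1 × 603 = 603
  H–Br: 1 × 354 = 354
  Σ(broken) = 2661 kJ
Bonds formed (products):
  C–Br: 1 × 265 = 265
  C–C: 1 × 339 = 339
  C–H: 5 × 426 = 2130
  Σ(formed) = 2734 kJ
ΔH = Σ(broken) − Σ(formed) = 2661 − 2734 = −73 kJ
For 5× the reaction as written: 5 × (−73) = −365 kJ

ΔH = −365 kJ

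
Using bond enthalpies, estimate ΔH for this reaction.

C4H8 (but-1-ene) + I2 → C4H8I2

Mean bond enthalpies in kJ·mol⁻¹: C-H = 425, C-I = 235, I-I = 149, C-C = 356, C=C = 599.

Bonds broken (reactants):
  C-C: 2 × 356 = 712
  C-H: 8 × 425 = 3400
  C=C: 1 × 599 = 599
  I-I: 1 × 149 = 149
  Σ(broken) = 4860 kJ
Bonds formed (products):
  C-C: 3 × 356 = 1068
  C-H: 8 × 425 = 3400
  C-I: 2 × 235 = 470
  Σ(formed) = 4938 kJ
ΔH = Σ(broken) − Σ(formed) = 4860 − 4938 = −78 kJ

ΔH ≈ −78 kJ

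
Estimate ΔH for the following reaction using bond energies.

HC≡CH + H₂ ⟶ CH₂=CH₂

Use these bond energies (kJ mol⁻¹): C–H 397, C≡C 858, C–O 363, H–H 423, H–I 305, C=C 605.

ΔH ≈ −118 kJ

Bonds broken (reactants):
  C≡C: 1 × 858 = 858
  C–H: 2 × 397 = 794
  H–H: 1 × 423 = 423
  Σ(broken) = 2075 kJ
Bonds formed (products):
  C–H: 4 × 397 = 1588
  C=C: 1 × 605 = 605
  Σ(formed) = 2193 kJ
ΔH = Σ(broken) − Σ(formed) = 2075 − 2193 = −118 kJ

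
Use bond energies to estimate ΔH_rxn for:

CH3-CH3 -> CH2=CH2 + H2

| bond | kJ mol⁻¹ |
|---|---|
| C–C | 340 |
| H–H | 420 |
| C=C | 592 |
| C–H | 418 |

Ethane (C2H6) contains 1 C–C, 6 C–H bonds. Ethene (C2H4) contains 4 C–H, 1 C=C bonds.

ΔH ≈ +164 kJ

Bonds broken (reactants):
  C–C: 1 × 340 = 340
  C–H: 6 × 418 = 2508
  Σ(broken) = 2848 kJ
Bonds formed (products):
  C–H: 4 × 418 = 1672
  C=C: 1 × 592 = 592
  H–H: 1 × 420 = 420
  Σ(formed) = 2684 kJ
ΔH = Σ(broken) − Σ(formed) = 2848 − 2684 = +164 kJ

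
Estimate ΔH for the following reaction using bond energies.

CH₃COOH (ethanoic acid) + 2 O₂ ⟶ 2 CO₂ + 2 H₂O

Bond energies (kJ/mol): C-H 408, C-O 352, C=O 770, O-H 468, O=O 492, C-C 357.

ΔH ≈ −797 kJ

Bonds broken (reactants):
  C-C: 1 × 357 = 357
  C-H: 3 × 408 = 1224
  C-O: 1 × 352 = 352
  C=O: 1 × 770 = 770
  O-H: 1 × 468 = 468
  O=O: 2 × 492 = 984
  Σ(broken) = 4155 kJ
Bonds formed (products):
  C=O: 4 × 770 = 3080
  O-H: 4 × 468 = 1872
  Σ(formed) = 4952 kJ
ΔH = Σ(broken) − Σ(formed) = 4155 − 4952 = −797 kJ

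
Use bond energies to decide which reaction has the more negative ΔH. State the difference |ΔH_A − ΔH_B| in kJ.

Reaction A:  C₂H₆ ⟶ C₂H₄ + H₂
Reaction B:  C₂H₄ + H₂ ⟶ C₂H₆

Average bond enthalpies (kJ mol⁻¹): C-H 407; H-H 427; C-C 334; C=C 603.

Reaction A:
  Bonds broken (reactants):
    C-C: 1 × 334 = 334
    C-H: 6 × 407 = 2442
    Σ(broken) = 2776 kJ
  Bonds formed (products):
    C-H: 4 × 407 = 1628
    C=C: 1 × 603 = 603
    H-H: 1 × 427 = 427
    Σ(formed) = 2658 kJ
  ΔH_A = 2776 − 2658 = +118 kJ
Reaction B:
  Bonds broken (reactants):
    C-H: 4 × 407 = 1628
    C=C: 1 × 603 = 603
    H-H: 1 × 427 = 427
    Σ(broken) = 2658 kJ
  Bonds formed (products):
    C-C: 1 × 334 = 334
    C-H: 6 × 407 = 2442
    Σ(formed) = 2776 kJ
  ΔH_B = 2658 − 2776 = −118 kJ
ΔH_A − ΔH_B = +236 kJ, so reaction B has the more negative ΔH; |ΔH_A − ΔH_B| = 236 kJ.

Reaction B, by 236 kJ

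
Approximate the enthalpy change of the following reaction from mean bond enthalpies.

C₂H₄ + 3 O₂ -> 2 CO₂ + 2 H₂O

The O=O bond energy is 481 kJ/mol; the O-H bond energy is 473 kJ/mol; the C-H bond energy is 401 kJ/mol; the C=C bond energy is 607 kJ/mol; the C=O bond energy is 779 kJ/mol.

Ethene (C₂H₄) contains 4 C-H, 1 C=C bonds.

ΔH ≈ −1354 kJ

Bonds broken (reactants):
  C-H: 4 × 401 = 1604
  C=C: 1 × 607 = 607
  O=O: 3 × 481 = 1443
  Σ(broken) = 3654 kJ
Bonds formed (products):
  C=O: 4 × 779 = 3116
  O-H: 4 × 473 = 1892
  Σ(formed) = 5008 kJ
ΔH = Σ(broken) − Σ(formed) = 3654 − 5008 = −1354 kJ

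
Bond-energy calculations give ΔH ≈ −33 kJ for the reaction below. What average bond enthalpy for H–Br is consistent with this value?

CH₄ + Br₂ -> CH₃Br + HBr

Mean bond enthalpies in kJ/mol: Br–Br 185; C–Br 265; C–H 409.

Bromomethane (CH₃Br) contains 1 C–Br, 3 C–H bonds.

Let D be the H–Br bond energy.
Σ(broken) = 1×185 + 4×409 = 1821
Σ(formed) = 1×265 + 3×409 + 1×D = 1492 + D
ΔH = Σ(broken) − Σ(formed) = (1821) − (1492 + D) = +329 − D
Setting this equal to −33 kJ gives D = 362 kJ/mol.

D(H–Br) ≈ 362 kJ/mol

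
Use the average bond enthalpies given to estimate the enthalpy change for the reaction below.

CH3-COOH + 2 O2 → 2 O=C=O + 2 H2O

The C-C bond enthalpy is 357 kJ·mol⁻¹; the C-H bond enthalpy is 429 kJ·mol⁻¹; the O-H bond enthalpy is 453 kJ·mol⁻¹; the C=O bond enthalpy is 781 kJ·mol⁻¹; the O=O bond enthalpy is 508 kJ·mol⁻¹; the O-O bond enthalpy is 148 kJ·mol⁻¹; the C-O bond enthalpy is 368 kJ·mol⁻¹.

ΔH ≈ −674 kJ

Bonds broken (reactants):
  C-C: 1 × 357 = 357
  C-H: 3 × 429 = 1287
  C-O: 1 × 368 = 368
  C=O: 1 × 781 = 781
  O-H: 1 × 453 = 453
  O=O: 2 × 508 = 1016
  Σ(broken) = 4262 kJ
Bonds formed (products):
  C=O: 4 × 781 = 3124
  O-H: 4 × 453 = 1812
  Σ(formed) = 4936 kJ
ΔH = Σ(broken) − Σ(formed) = 4262 − 4936 = −674 kJ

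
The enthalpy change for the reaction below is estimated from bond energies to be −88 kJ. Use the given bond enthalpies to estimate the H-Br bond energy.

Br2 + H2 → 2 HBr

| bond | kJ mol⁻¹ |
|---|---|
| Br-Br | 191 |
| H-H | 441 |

D(H-Br) ≈ 360 kJ/mol

Let D be the H-Br bond energy.
Σ(broken) = 1×191 + 1×441 = 632
Σ(formed) = 2×D = 2D
ΔH = Σ(broken) − Σ(formed) = (632) − (2D) = +632 − 2D
Setting this equal to −88 kJ gives 2D = 720, so D = 360 kJ/mol.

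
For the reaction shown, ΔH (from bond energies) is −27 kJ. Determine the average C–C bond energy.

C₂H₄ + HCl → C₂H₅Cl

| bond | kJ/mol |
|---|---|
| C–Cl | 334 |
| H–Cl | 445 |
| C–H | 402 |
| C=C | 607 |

D(C–C) ≈ 343 kJ/mol

Let D be the C–C bond energy.
Σ(broken) = 4×402 + 1×607 + 1×445 = 2660
Σ(formed) = 1×D + 1×334 + 5×402 = 2344 + D
ΔH = Σ(broken) − Σ(formed) = (2660) − (2344 + D) = +316 − D
Setting this equal to −27 kJ gives D = 343 kJ/mol.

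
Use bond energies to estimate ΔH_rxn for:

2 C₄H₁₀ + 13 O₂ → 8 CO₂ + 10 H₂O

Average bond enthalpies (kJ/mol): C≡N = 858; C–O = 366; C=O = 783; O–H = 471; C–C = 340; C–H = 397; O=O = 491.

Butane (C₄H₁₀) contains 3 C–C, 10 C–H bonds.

ΔH ≈ −5585 kJ

Bonds broken (reactants):
  C–C: 6 × 340 = 2040
  C–H: 20 × 397 = 7940
  O=O: 13 × 491 = 6383
  Σ(broken) = 16363 kJ
Bonds formed (products):
  C=O: 16 × 783 = 12528
  O–H: 20 × 471 = 9420
  Σ(formed) = 21948 kJ
ΔH = Σ(broken) − Σ(formed) = 16363 − 21948 = −5585 kJ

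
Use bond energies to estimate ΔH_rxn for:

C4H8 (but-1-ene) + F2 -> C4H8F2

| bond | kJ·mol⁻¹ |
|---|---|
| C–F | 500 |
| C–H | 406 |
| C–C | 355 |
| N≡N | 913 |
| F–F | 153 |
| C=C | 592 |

Bonds broken (reactants):
  C–C: 2 × 355 = 710
  C–H: 8 × 406 = 3248
  C=C: 1 × 592 = 592
  F–F: 1 × 153 = 153
  Σ(broken) = 4703 kJ
Bonds formed (products):
  C–C: 3 × 355 = 1065
  C–F: 2 × 500 = 1000
  C–H: 8 × 406 = 3248
  Σ(formed) = 5313 kJ
ΔH = Σ(broken) − Σ(formed) = 4703 − 5313 = −610 kJ

ΔH ≈ −610 kJ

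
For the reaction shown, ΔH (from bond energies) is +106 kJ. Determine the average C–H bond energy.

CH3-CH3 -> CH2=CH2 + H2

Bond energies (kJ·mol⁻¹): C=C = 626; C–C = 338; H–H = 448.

Let D be the C–H bond energy.
Σ(broken) = 1×338 + 6×D = 338 + 6D
Σ(formed) = 4×D + 1×626 + 1×448 = 1074 + 4D
ΔH = Σ(broken) − Σ(formed) = (338 + 6D) − (1074 + 4D) = −736 + 2D
Setting this equal to +106 kJ gives 2D = 842, so D = 421 kJ/mol.

D(C–H) ≈ 421 kJ/mol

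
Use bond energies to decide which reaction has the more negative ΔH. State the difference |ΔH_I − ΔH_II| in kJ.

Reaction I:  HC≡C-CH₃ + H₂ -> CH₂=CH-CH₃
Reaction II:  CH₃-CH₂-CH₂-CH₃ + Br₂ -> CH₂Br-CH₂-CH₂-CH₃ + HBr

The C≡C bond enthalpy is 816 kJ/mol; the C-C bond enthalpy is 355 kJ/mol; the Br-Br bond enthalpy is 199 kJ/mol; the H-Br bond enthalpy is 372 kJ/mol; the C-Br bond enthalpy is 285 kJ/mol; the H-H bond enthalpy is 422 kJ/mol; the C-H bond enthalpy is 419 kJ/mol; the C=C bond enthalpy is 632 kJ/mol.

Reaction I, by 193 kJ

Reaction I:
  Bonds broken (reactants):
    C≡C: 1 × 816 = 816
    C-C: 1 × 355 = 355
    C-H: 4 × 419 = 1676
    H-H: 1 × 422 = 422
    Σ(broken) = 3269 kJ
  Bonds formed (products):
    C-C: 1 × 355 = 355
    C-H: 6 × 419 = 2514
    C=C: 1 × 632 = 632
    Σ(formed) = 3501 kJ
  ΔH_I = 3269 − 3501 = −232 kJ
Reaction II:
  Bonds broken (reactants):
    Br-Br: 1 × 199 = 199
    C-C: 3 × 355 = 1065
    C-H: 10 × 419 = 4190
    Σ(broken) = 5454 kJ
  Bonds formed (products):
    C-Br: 1 × 285 = 285
    C-C: 3 × 355 = 1065
    C-H: 9 × 419 = 3771
    H-Br: 1 × 372 = 372
    Σ(formed) = 5493 kJ
  ΔH_II = 5454 − 5493 = −39 kJ
ΔH_I − ΔH_II = −193 kJ, so reaction I has the more negative ΔH; |ΔH_I − ΔH_II| = 193 kJ.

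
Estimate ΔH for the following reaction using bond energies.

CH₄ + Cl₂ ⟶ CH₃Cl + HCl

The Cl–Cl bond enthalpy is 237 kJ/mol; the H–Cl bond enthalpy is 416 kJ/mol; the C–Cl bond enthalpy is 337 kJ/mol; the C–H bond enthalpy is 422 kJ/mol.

Bonds broken (reactants):
  C–H: 4 × 422 = 1688
  Cl–Cl: 1 × 237 = 237
  Σ(broken) = 1925 kJ
Bonds formed (products):
  C–Cl: 1 × 337 = 337
  C–H: 3 × 422 = 1266
  H–Cl: 1 × 416 = 416
  Σ(formed) = 2019 kJ
ΔH = Σ(broken) − Σ(formed) = 1925 − 2019 = −94 kJ

ΔH ≈ −94 kJ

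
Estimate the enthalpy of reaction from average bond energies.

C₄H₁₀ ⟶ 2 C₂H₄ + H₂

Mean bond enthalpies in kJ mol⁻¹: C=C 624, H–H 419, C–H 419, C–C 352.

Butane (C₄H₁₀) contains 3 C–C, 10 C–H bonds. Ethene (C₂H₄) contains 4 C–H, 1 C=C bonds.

ΔH ≈ +227 kJ

Bonds broken (reactants):
  C–C: 3 × 352 = 1056
  C–H: 10 × 419 = 4190
  Σ(broken) = 5246 kJ
Bonds formed (products):
  C–H: 8 × 419 = 3352
  C=C: 2 × 624 = 1248
  H–H: 1 × 419 = 419
  Σ(formed) = 5019 kJ
ΔH = Σ(broken) − Σ(formed) = 5246 − 5019 = +227 kJ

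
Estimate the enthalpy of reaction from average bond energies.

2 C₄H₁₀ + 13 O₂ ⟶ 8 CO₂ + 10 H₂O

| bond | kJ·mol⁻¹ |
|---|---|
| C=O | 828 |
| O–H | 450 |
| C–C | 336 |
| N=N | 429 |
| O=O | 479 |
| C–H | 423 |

Bonds broken (reactants):
  C–C: 6 × 336 = 2016
  C–H: 20 × 423 = 8460
  O=O: 13 × 479 = 6227
  Σ(broken) = 16703 kJ
Bonds formed (products):
  C=O: 16 × 828 = 13248
  O–H: 20 × 450 = 9000
  Σ(formed) = 22248 kJ
ΔH = Σ(broken) − Σ(formed) = 16703 − 22248 = −5545 kJ

ΔH ≈ −5545 kJ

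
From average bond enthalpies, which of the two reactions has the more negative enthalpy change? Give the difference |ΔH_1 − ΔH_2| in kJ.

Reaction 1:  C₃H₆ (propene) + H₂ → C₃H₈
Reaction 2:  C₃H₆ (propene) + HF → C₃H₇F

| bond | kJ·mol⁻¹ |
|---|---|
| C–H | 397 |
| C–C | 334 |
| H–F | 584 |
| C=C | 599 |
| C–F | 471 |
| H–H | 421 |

Reaction 1:
  Bonds broken (reactants):
    C–C: 1 × 334 = 334
    C–H: 6 × 397 = 2382
    C=C: 1 × 599 = 599
    H–H: 1 × 421 = 421
    Σ(broken) = 3736 kJ
  Bonds formed (products):
    C–C: 2 × 334 = 668
    C–H: 8 × 397 = 3176
    Σ(formed) = 3844 kJ
  ΔH_1 = 3736 − 3844 = −108 kJ
Reaction 2:
  Bonds broken (reactants):
    C–C: 1 × 334 = 334
    C–H: 6 × 397 = 2382
    C=C: 1 × 599 = 599
    H–F: 1 × 584 = 584
    Σ(broken) = 3899 kJ
  Bonds formed (products):
    C–C: 2 × 334 = 668
    C–F: 1 × 471 = 471
    C–H: 7 × 397 = 2779
    Σ(formed) = 3918 kJ
  ΔH_2 = 3899 − 3918 = −19 kJ
ΔH_1 − ΔH_2 = −89 kJ, so reaction 1 has the more negative ΔH; |ΔH_1 − ΔH_2| = 89 kJ.

Reaction 1, by 89 kJ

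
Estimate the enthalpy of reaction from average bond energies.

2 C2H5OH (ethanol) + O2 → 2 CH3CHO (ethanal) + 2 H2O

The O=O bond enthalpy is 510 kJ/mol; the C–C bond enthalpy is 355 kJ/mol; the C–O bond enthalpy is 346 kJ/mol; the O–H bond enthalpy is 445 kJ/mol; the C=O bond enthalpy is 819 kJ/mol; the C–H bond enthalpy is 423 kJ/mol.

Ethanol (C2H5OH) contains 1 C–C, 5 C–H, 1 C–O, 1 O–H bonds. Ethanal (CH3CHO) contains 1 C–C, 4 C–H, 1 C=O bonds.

Bonds broken (reactants):
  C–C: 2 × 355 = 710
  C–H: 10 × 423 = 4230
  C–O: 2 × 346 = 692
  O–H: 2 × 445 = 890
  O=O: 1 × 510 = 510
  Σ(broken) = 7032 kJ
Bonds formed (products):
  C–C: 2 × 355 = 710
  C–H: 8 × 423 = 3384
  C=O: 2 × 819 = 1638
  O–H: 4 × 445 = 1780
  Σ(formed) = 7512 kJ
ΔH = Σ(broken) − Σ(formed) = 7032 − 7512 = −480 kJ

ΔH ≈ −480 kJ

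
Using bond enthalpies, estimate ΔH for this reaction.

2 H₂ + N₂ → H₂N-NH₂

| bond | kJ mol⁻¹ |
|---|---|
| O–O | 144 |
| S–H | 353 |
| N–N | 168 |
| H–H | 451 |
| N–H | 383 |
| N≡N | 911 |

Bonds broken (reactants):
  H–H: 2 × 451 = 902
  N≡N: 1 × 911 = 911
  Σ(broken) = 1813 kJ
Bonds formed (products):
  N–H: 4 × 383 = 1532
  N–N: 1 × 168 = 168
  Σ(formed) = 1700 kJ
ΔH = Σ(broken) − Σ(formed) = 1813 − 1700 = +113 kJ

ΔH ≈ +113 kJ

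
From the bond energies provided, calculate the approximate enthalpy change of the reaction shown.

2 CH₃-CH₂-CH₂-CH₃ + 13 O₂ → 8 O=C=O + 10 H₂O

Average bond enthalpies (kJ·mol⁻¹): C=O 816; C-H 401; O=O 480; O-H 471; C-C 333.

Bonds broken (reactants):
  C-C: 6 × 333 = 1998
  C-H: 20 × 401 = 8020
  O=O: 13 × 480 = 6240
  Σ(broken) = 16258 kJ
Bonds formed (products):
  C=O: 16 × 816 = 13056
  O-H: 20 × 471 = 9420
  Σ(formed) = 22476 kJ
ΔH = Σ(broken) − Σ(formed) = 16258 − 22476 = −6218 kJ

ΔH ≈ −6218 kJ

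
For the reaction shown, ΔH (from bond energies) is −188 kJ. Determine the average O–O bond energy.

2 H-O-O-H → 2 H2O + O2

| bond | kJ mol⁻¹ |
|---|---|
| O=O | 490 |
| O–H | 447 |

D(O–O) ≈ 151 kJ/mol

Let D be the O–O bond energy.
Σ(broken) = 4×447 + 2×D = 1788 + 2D
Σ(formed) = 4×447 + 1×490 = 2278
ΔH = Σ(broken) − Σ(formed) = (1788 + 2D) − (2278) = −490 + 2D
Setting this equal to −188 kJ gives 2D = 302, so D = 151 kJ/mol.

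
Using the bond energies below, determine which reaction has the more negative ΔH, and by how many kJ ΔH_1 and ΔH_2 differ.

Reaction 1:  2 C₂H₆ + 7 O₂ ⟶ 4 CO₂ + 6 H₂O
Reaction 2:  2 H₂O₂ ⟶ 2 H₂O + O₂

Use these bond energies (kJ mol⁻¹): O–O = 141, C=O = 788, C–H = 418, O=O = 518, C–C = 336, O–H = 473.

Reaction 1:
  Bonds broken (reactants):
    C–C: 2 × 336 = 672
    C–H: 12 × 418 = 5016
    O=O: 7 × 518 = 3626
    Σ(broken) = 9314 kJ
  Bonds formed (products):
    C=O: 8 × 788 = 6304
    O–H: 12 × 473 = 5676
    Σ(formed) = 11980 kJ
  ΔH_1 = 9314 − 11980 = −2666 kJ
Reaction 2:
  Bonds broken (reactants):
    O–H: 4 × 473 = 1892
    O–O: 2 × 141 = 282
    Σ(broken) = 2174 kJ
  Bonds formed (products):
    O–H: 4 × 473 = 1892
    O=O: 1 × 518 = 518
    Σ(formed) = 2410 kJ
  ΔH_2 = 2174 − 2410 = −236 kJ
ΔH_1 − ΔH_2 = −2430 kJ, so reaction 1 has the more negative ΔH; |ΔH_1 − ΔH_2| = 2430 kJ.

Reaction 1, by 2430 kJ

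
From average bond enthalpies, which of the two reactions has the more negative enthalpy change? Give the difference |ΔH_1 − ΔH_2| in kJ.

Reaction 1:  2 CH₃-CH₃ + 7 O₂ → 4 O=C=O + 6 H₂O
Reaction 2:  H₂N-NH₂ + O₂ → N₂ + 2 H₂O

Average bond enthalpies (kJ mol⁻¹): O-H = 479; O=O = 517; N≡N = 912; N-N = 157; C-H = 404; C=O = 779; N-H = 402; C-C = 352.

Reaction 1, by 2263 kJ

Reaction 1:
  Bonds broken (reactants):
    C-C: 2 × 352 = 704
    C-H: 12 × 404 = 4848
    O=O: 7 × 517 = 3619
    Σ(broken) = 9171 kJ
  Bonds formed (products):
    C=O: 8 × 779 = 6232
    O-H: 12 × 479 = 5748
    Σ(formed) = 11980 kJ
  ΔH_1 = 9171 − 11980 = −2809 kJ
Reaction 2:
  Bonds broken (reactants):
    N-H: 4 × 402 = 1608
    N-N: 1 × 157 = 157
    O=O: 1 × 517 = 517
    Σ(broken) = 2282 kJ
  Bonds formed (products):
    N≡N: 1 × 912 = 912
    O-H: 4 × 479 = 1916
    Σ(formed) = 2828 kJ
  ΔH_2 = 2282 − 2828 = −546 kJ
ΔH_1 − ΔH_2 = −2263 kJ, so reaction 1 has the more negative ΔH; |ΔH_1 − ΔH_2| = 2263 kJ.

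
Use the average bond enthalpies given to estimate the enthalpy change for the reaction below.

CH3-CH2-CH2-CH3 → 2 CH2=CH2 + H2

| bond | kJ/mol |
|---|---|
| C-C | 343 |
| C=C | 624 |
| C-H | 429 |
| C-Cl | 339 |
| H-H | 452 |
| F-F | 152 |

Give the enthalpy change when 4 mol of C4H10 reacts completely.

Bonds broken (reactants):
  C-C: 3 × 343 = 1029
  C-H: 10 × 429 = 4290
  Σ(broken) = 5319 kJ
Bonds formed (products):
  C-H: 8 × 429 = 3432
  C=C: 2 × 624 = 1248
  H-H: 1 × 452 = 452
  Σ(formed) = 5132 kJ
ΔH = Σ(broken) − Σ(formed) = 5319 − 5132 = +187 kJ
For 4× the reaction as written: 4 × (+187) = +748 kJ

ΔH = +748 kJ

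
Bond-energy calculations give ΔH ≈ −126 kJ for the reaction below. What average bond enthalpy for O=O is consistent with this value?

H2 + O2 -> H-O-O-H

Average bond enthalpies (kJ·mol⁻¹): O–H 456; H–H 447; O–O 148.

Let D be the O=O bond energy.
Σ(broken) = 1×447 + 1×D = 447 + D
Σ(formed) = 2×456 + 1×148 = 1060
ΔH = Σ(broken) − Σ(formed) = (447 + D) − (1060) = −613 + D
Setting this equal to −126 kJ gives D = 487 kJ/mol.

D(O=O) ≈ 487 kJ/mol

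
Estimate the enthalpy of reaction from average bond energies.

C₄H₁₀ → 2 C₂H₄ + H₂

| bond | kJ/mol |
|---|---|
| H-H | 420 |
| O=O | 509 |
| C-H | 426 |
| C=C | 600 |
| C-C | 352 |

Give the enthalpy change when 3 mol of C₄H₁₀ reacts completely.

ΔH = +864 kJ

Bonds broken (reactants):
  C-C: 3 × 352 = 1056
  C-H: 10 × 426 = 4260
  Σ(broken) = 5316 kJ
Bonds formed (products):
  C-H: 8 × 426 = 3408
  C=C: 2 × 600 = 1200
  H-H: 1 × 420 = 420
  Σ(formed) = 5028 kJ
ΔH = Σ(broken) − Σ(formed) = 5316 − 5028 = +288 kJ
For 3× the reaction as written: 3 × (+288) = +864 kJ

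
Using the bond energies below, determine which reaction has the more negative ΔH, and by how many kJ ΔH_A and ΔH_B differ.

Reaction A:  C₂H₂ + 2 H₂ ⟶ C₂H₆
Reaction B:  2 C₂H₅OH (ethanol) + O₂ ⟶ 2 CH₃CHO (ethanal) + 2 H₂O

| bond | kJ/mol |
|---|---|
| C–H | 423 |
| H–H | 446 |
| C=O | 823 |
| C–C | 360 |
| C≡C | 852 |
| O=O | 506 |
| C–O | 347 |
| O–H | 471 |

Reaction B, by 234 kJ

Reaction A:
  Bonds broken (reactants):
    C≡C: 1 × 852 = 852
    C–H: 2 × 423 = 846
    H–H: 2 × 446 = 892
    Σ(broken) = 2590 kJ
  Bonds formed (products):
    C–C: 1 × 360 = 360
    C–H: 6 × 423 = 2538
    Σ(formed) = 2898 kJ
  ΔH_A = 2590 − 2898 = −308 kJ
Reaction B:
  Bonds broken (reactants):
    C–C: 2 × 360 = 720
    C–H: 10 × 423 = 4230
    C–O: 2 × 347 = 694
    O–H: 2 × 471 = 942
    O=O: 1 × 506 = 506
    Σ(broken) = 7092 kJ
  Bonds formed (products):
    C–C: 2 × 360 = 720
    C–H: 8 × 423 = 3384
    C=O: 2 × 823 = 1646
    O–H: 4 × 471 = 1884
    Σ(formed) = 7634 kJ
  ΔH_B = 7092 − 7634 = −542 kJ
ΔH_A − ΔH_B = +234 kJ, so reaction B has the more negative ΔH; |ΔH_A − ΔH_B| = 234 kJ.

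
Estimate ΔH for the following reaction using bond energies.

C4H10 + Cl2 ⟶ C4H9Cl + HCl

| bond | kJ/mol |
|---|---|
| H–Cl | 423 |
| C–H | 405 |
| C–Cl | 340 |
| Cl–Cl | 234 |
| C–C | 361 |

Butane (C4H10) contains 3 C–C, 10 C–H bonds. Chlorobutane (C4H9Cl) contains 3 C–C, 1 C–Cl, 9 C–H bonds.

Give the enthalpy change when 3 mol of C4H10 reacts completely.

Bonds broken (reactants):
  C–C: 3 × 361 = 1083
  C–H: 10 × 405 = 4050
  Cl–Cl: 1 × 234 = 234
  Σ(broken) = 5367 kJ
Bonds formed (products):
  C–C: 3 × 361 = 1083
  C–Cl: 1 × 340 = 340
  C–H: 9 × 405 = 3645
  H–Cl: 1 × 423 = 423
  Σ(formed) = 5491 kJ
ΔH = Σ(broken) − Σ(formed) = 5367 − 5491 = −124 kJ
For 3× the reaction as written: 3 × (−124) = −372 kJ

ΔH = −372 kJ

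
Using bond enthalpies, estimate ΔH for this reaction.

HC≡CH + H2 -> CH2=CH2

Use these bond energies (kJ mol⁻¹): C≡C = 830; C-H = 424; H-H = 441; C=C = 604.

Bonds broken (reactants):
  C≡C: 1 × 830 = 830
  C-H: 2 × 424 = 848
  H-H: 1 × 441 = 441
  Σ(broken) = 2119 kJ
Bonds formed (products):
  C-H: 4 × 424 = 1696
  C=C: 1 × 604 = 604
  Σ(formed) = 2300 kJ
ΔH = Σ(broken) − Σ(formed) = 2119 − 2300 = −181 kJ

ΔH ≈ −181 kJ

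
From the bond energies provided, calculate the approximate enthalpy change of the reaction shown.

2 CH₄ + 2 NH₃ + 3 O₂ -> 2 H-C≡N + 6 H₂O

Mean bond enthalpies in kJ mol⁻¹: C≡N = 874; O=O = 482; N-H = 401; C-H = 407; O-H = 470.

Bonds broken (reactants):
  C-H: 8 × 407 = 3256
  N-H: 6 × 401 = 2406
  O=O: 3 × 482 = 1446
  Σ(broken) = 7108 kJ
Bonds formed (products):
  C≡N: 2 × 874 = 1748
  C-H: 2 × 407 = 814
  O-H: 12 × 470 = 5640
  Σ(formed) = 8202 kJ
ΔH = Σ(broken) − Σ(formed) = 7108 − 8202 = −1094 kJ

ΔH ≈ −1094 kJ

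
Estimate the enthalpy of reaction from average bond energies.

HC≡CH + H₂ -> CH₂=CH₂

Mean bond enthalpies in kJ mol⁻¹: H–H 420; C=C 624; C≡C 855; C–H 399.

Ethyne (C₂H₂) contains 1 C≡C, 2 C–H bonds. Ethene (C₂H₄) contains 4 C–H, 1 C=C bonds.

Bonds broken (reactants):
  C≡C: 1 × 855 = 855
  C–H: 2 × 399 = 798
  H–H: 1 × 420 = 420
  Σ(broken) = 2073 kJ
Bonds formed (products):
  C–H: 4 × 399 = 1596
  C=C: 1 × 624 = 624
  Σ(formed) = 2220 kJ
ΔH = Σ(broken) − Σ(formed) = 2073 − 2220 = −147 kJ

ΔH ≈ −147 kJ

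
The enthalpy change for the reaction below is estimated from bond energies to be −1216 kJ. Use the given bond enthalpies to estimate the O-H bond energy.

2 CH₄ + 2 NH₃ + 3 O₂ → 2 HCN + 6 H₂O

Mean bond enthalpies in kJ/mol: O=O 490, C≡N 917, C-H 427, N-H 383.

Let D be the O-H bond energy.
Σ(broken) = 8×427 + 6×383 + 3×490 = 7184
Σ(formed) = 2×917 + 2×427 + 12×D = 2688 + 12D
ΔH = Σ(broken) − Σ(formed) = (7184) − (2688 + 12D) = +4496 − 12D
Setting this equal to −1216 kJ gives 12D = 5712, so D = 476 kJ/mol.

D(O-H) ≈ 476 kJ/mol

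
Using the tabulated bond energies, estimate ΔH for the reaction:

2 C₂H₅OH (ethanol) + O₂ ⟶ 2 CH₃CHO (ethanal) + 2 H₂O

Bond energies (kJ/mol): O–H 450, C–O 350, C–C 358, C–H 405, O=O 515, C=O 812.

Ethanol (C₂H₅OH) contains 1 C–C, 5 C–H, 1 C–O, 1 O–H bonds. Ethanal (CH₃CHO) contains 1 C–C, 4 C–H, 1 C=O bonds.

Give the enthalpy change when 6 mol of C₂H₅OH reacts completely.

Bonds broken (reactants):
  C–C: 2 × 358 = 716
  C–H: 10 × 405 = 4050
  C–O: 2 × 350 = 700
  O–H: 2 × 450 = 900
  O=O: 1 × 515 = 515
  Σ(broken) = 6881 kJ
Bonds formed (products):
  C–C: 2 × 358 = 716
  C–H: 8 × 405 = 3240
  C=O: 2 × 812 = 1624
  O–H: 4 × 450 = 1800
  Σ(formed) = 7380 kJ
ΔH = Σ(broken) − Σ(formed) = 6881 − 7380 = −499 kJ
For 3× the reaction as written: 3 × (−499) = −1497 kJ

ΔH = −1497 kJ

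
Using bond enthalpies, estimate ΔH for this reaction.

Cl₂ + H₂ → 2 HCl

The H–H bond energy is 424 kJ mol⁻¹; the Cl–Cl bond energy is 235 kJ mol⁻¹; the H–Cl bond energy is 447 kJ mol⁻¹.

ΔH ≈ −235 kJ

Bonds broken (reactants):
  Cl–Cl: 1 × 235 = 235
  H–H: 1 × 424 = 424
  Σ(broken) = 659 kJ
Bonds formed (products):
  H–Cl: 2 × 447 = 894
  Σ(formed) = 894 kJ
ΔH = Σ(broken) − Σ(formed) = 659 − 894 = −235 kJ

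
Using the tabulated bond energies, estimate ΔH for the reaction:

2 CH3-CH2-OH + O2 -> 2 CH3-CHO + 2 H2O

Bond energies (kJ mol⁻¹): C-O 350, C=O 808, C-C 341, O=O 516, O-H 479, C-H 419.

Bonds broken (reactants):
  C-C: 2 × 341 = 682
  C-H: 10 × 419 = 4190
  C-O: 2 × 350 = 700
  O-H: 2 × 479 = 958
  O=O: 1 × 516 = 516
  Σ(broken) = 7046 kJ
Bonds formed (products):
  C-C: 2 × 341 = 682
  C-H: 8 × 419 = 3352
  C=O: 2 × 808 = 1616
  O-H: 4 × 479 = 1916
  Σ(formed) = 7566 kJ
ΔH = Σ(broken) − Σ(formed) = 7046 − 7566 = −520 kJ

ΔH ≈ −520 kJ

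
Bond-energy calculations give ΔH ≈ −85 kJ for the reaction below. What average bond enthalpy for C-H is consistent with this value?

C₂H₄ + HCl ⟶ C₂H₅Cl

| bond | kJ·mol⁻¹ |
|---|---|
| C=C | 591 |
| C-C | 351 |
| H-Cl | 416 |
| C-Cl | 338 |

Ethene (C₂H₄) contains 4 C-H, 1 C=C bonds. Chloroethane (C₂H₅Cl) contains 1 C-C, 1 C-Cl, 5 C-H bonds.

D(C-H) ≈ 403 kJ/mol

Let D be the C-H bond energy.
Σ(broken) = 4×D + 1×591 + 1×416 = 1007 + 4D
Σ(formed) = 1×351 + 1×338 + 5×D = 689 + 5D
ΔH = Σ(broken) − Σ(formed) = (1007 + 4D) − (689 + 5D) = +318 − D
Setting this equal to −85 kJ gives D = 403 kJ/mol.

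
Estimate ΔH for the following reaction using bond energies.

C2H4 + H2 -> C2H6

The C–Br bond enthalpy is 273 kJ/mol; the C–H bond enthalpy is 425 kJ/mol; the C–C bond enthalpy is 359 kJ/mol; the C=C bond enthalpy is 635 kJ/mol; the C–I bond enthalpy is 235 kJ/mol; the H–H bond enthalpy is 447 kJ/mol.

ΔH ≈ −127 kJ

Bonds broken (reactants):
  C–H: 4 × 425 = 1700
  C=C: 1 × 635 = 635
  H–H: 1 × 447 = 447
  Σ(broken) = 2782 kJ
Bonds formed (products):
  C–C: 1 × 359 = 359
  C–H: 6 × 425 = 2550
  Σ(formed) = 2909 kJ
ΔH = Σ(broken) − Σ(formed) = 2782 − 2909 = −127 kJ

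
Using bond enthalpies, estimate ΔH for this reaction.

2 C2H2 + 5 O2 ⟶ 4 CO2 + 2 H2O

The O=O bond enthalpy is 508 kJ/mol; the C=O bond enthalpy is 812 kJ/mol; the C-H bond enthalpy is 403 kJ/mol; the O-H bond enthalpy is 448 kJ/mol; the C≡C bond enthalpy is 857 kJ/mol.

Bonds broken (reactants):
  C≡C: 2 × 857 = 1714
  C-H: 4 × 403 = 1612
  O=O: 5 × 508 = 2540
  Σ(broken) = 5866 kJ
Bonds formed (products):
  C=O: 8 × 812 = 6496
  O-H: 4 × 448 = 1792
  Σ(formed) = 8288 kJ
ΔH = Σ(broken) − Σ(formed) = 5866 − 8288 = −2422 kJ

ΔH ≈ −2422 kJ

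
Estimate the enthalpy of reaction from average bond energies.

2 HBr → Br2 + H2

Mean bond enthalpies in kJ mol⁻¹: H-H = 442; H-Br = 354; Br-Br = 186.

Bonds broken (reactants):
  H-Br: 2 × 354 = 708
  Σ(broken) = 708 kJ
Bonds formed (products):
  Br-Br: 1 × 186 = 186
  H-H: 1 × 442 = 442
  Σ(formed) = 628 kJ
ΔH = Σ(broken) − Σ(formed) = 708 − 628 = +80 kJ

ΔH ≈ +80 kJ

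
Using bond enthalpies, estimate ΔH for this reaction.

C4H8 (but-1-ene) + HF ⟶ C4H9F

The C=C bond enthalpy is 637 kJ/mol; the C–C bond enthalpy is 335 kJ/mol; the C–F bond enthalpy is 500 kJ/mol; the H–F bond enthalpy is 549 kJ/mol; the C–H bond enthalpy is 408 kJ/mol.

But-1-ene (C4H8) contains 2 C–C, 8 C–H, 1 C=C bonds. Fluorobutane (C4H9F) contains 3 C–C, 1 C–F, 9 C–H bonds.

Bonds broken (reactants):
  C–C: 2 × 335 = 670
  C–H: 8 × 408 = 3264
  C=C: 1 × 637 = 637
  H–F: 1 × 549 = 549
  Σ(broken) = 5120 kJ
Bonds formed (products):
  C–C: 3 × 335 = 1005
  C–F: 1 × 500 = 500
  C–H: 9 × 408 = 3672
  Σ(formed) = 5177 kJ
ΔH = Σ(broken) − Σ(formed) = 5120 − 5177 = −57 kJ

ΔH ≈ −57 kJ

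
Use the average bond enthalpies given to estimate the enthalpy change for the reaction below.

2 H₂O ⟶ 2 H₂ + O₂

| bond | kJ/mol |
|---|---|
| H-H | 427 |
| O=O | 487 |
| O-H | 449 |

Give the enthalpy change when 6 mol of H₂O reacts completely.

Bonds broken (reactants):
  O-H: 4 × 449 = 1796
  Σ(broken) = 1796 kJ
Bonds formed (products):
  H-H: 2 × 427 = 854
  O=O: 1 × 487 = 487
  Σ(formed) = 1341 kJ
ΔH = Σ(broken) − Σ(formed) = 1796 − 1341 = +455 kJ
For 3× the reaction as written: 3 × (+455) = +1365 kJ

ΔH = +1365 kJ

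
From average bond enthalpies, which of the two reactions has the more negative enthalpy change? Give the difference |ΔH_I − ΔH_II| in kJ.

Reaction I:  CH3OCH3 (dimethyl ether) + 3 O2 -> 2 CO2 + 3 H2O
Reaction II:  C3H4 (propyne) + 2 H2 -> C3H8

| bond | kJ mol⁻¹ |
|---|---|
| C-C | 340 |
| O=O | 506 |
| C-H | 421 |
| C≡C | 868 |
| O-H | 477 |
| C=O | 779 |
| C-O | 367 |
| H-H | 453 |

Reaction I:
  Bonds broken (reactants):
    C-H: 6 × 421 = 2526
    C-O: 2 × 367 = 734
    O=O: 3 × 506 = 1518
    Σ(broken) = 4778 kJ
  Bonds formed (products):
    C=O: 4 × 779 = 3116
    O-H: 6 × 477 = 2862
    Σ(formed) = 5978 kJ
  ΔH_I = 4778 − 5978 = −1200 kJ
Reaction II:
  Bonds broken (reactants):
    C≡C: 1 × 868 = 868
    C-C: 1 × 340 = 340
    C-H: 4 × 421 = 1684
    H-H: 2 × 453 = 906
    Σ(broken) = 3798 kJ
  Bonds formed (products):
    C-C: 2 × 340 = 680
    C-H: 8 × 421 = 3368
    Σ(formed) = 4048 kJ
  ΔH_II = 3798 − 4048 = −250 kJ
ΔH_I − ΔH_II = −950 kJ, so reaction I has the more negative ΔH; |ΔH_I − ΔH_II| = 950 kJ.

Reaction I, by 950 kJ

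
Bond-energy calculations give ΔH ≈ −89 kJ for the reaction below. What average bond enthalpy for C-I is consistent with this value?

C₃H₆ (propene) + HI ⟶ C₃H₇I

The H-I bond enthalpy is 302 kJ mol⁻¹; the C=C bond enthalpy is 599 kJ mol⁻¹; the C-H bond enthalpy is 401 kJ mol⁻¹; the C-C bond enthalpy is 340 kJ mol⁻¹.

D(C-I) ≈ 249 kJ/mol

Let D be the C-I bond energy.
Σ(broken) = 1×340 + 6×401 + 1×599 + 1×302 = 3647
Σ(formed) = 2×340 + 7×401 + 1×D = 3487 + D
ΔH = Σ(broken) − Σ(formed) = (3647) − (3487 + D) = +160 − D
Setting this equal to −89 kJ gives D = 249 kJ/mol.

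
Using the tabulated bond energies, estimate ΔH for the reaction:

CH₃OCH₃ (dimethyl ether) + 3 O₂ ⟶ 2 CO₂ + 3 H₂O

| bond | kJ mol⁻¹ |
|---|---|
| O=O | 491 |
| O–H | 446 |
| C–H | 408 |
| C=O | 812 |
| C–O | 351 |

ΔH ≈ −1301 kJ

Bonds broken (reactants):
  C–H: 6 × 408 = 2448
  C–O: 2 × 351 = 702
  O=O: 3 × 491 = 1473
  Σ(broken) = 4623 kJ
Bonds formed (products):
  C=O: 4 × 812 = 3248
  O–H: 6 × 446 = 2676
  Σ(formed) = 5924 kJ
ΔH = Σ(broken) − Σ(formed) = 4623 − 5924 = −1301 kJ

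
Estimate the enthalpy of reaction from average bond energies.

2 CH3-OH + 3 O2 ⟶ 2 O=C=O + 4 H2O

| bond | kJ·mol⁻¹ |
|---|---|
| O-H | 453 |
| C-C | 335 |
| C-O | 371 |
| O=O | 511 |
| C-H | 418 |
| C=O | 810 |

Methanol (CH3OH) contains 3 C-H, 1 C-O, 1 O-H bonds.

ΔH ≈ −1175 kJ

Bonds broken (reactants):
  C-H: 6 × 418 = 2508
  C-O: 2 × 371 = 742
  O-H: 2 × 453 = 906
  O=O: 3 × 511 = 1533
  Σ(broken) = 5689 kJ
Bonds formed (products):
  C=O: 4 × 810 = 3240
  O-H: 8 × 453 = 3624
  Σ(formed) = 6864 kJ
ΔH = Σ(broken) − Σ(formed) = 5689 − 6864 = −1175 kJ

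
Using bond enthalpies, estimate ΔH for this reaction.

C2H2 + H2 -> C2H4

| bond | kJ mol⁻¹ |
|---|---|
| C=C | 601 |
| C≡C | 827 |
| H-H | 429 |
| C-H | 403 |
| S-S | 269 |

Bonds broken (reactants):
  C≡C: 1 × 827 = 827
  C-H: 2 × 403 = 806
  H-H: 1 × 429 = 429
  Σ(broken) = 2062 kJ
Bonds formed (products):
  C-H: 4 × 403 = 1612
  C=C: 1 × 601 = 601
  Σ(formed) = 2213 kJ
ΔH = Σ(broken) − Σ(formed) = 2062 − 2213 = −151 kJ

ΔH ≈ −151 kJ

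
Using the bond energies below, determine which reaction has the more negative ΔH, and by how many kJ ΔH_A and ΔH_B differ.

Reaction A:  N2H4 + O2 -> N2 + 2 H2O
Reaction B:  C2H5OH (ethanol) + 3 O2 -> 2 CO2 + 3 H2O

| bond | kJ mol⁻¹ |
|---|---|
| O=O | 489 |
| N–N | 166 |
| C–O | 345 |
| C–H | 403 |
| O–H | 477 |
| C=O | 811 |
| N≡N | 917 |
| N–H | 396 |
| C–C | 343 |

Reaction B, by 873 kJ

Reaction A:
  Bonds broken (reactants):
    N–H: 4 × 396 = 1584
    N–N: 1 × 166 = 166
    O=O: 1 × 489 = 489
    Σ(broken) = 2239 kJ
  Bonds formed (products):
    N≡N: 1 × 917 = 917
    O–H: 4 × 477 = 1908
    Σ(formed) = 2825 kJ
  ΔH_A = 2239 − 2825 = −586 kJ
Reaction B:
  Bonds broken (reactants):
    C–C: 1 × 343 = 343
    C–H: 5 × 403 = 2015
    C–O: 1 × 345 = 345
    O–H: 1 × 477 = 477
    O=O: 3 × 489 = 1467
    Σ(broken) = 4647 kJ
  Bonds formed (products):
    C=O: 4 × 811 = 3244
    O–H: 6 × 477 = 2862
    Σ(formed) = 6106 kJ
  ΔH_B = 4647 − 6106 = −1459 kJ
ΔH_A − ΔH_B = +873 kJ, so reaction B has the more negative ΔH; |ΔH_A − ΔH_B| = 873 kJ.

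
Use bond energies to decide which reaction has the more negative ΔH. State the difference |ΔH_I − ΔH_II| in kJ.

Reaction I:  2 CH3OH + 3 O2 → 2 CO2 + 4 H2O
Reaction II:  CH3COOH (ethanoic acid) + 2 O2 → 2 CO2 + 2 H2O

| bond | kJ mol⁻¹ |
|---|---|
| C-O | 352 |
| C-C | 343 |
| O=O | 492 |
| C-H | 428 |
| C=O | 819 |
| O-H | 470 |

Reaction I:
  Bonds broken (reactants):
    C-H: 6 × 428 = 2568
    C-O: 2 × 352 = 704
    O-H: 2 × 470 = 940
    O=O: 3 × 492 = 1476
    Σ(broken) = 5688 kJ
  Bonds formed (products):
    C=O: 4 × 819 = 3276
    O-H: 8 × 470 = 3760
    Σ(formed) = 7036 kJ
  ΔH_I = 5688 − 7036 = −1348 kJ
Reaction II:
  Bonds broken (reactants):
    C-C: 1 × 343 = 343
    C-H: 3 × 428 = 1284
    C-O: 1 × 352 = 352
    C=O: 1 × 819 = 819
    O-H: 1 × 470 = 470
    O=O: 2 × 492 = 984
    Σ(broken) = 4252 kJ
  Bonds formed (products):
    C=O: 4 × 819 = 3276
    O-H: 4 × 470 = 1880
    Σ(formed) = 5156 kJ
  ΔH_II = 4252 − 5156 = −904 kJ
ΔH_I − ΔH_II = −444 kJ, so reaction I has the more negative ΔH; |ΔH_I − ΔH_II| = 444 kJ.

Reaction I, by 444 kJ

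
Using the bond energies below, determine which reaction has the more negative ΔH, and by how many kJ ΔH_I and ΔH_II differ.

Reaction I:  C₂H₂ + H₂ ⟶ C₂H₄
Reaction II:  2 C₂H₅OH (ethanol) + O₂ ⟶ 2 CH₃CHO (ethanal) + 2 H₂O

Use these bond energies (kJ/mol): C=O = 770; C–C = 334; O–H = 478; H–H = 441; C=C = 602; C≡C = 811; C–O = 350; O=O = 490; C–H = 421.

Reaction I:
  Bonds broken (reactants):
    C≡C: 1 × 811 = 811
    C–H: 2 × 421 = 842
    H–H: 1 × 441 = 441
    Σ(broken) = 2094 kJ
  Bonds formed (products):
    C–H: 4 × 421 = 1684
    C=C: 1 × 602 = 602
    Σ(formed) = 2286 kJ
  ΔH_I = 2094 − 2286 = −192 kJ
Reaction II:
  Bonds broken (reactants):
    C–C: 2 × 334 = 668
    C–H: 10 × 421 = 4210
    C–O: 2 × 350 = 700
    O–H: 2 × 478 = 956
    O=O: 1 × 490 = 490
    Σ(broken) = 7024 kJ
  Bonds formed (products):
    C–C: 2 × 334 = 668
    C–H: 8 × 421 = 3368
    C=O: 2 × 770 = 1540
    O–H: 4 × 478 = 1912
    Σ(formed) = 7488 kJ
  ΔH_II = 7024 − 7488 = −464 kJ
ΔH_I − ΔH_II = +272 kJ, so reaction II has the more negative ΔH; |ΔH_I − ΔH_II| = 272 kJ.

Reaction II, by 272 kJ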